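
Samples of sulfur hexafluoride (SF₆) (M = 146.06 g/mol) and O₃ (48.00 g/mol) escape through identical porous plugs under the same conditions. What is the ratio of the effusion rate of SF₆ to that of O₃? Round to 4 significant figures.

0.5733

From Graham's law, rate_SF₆/rate_O₃ = √(M_O₃/M_SF₆) = √(48.00/146.06) = √0.3286 = 0.5733.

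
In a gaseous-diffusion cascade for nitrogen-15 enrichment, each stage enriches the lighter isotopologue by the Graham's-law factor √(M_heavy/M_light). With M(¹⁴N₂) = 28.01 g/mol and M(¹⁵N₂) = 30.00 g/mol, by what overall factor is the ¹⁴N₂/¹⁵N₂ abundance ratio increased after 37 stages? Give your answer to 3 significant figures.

3.56

After 37 stages the ratio has grown by (√(30.00/28.01))^37 = (30.00/28.01)^(37/2).
= 1.07105^(37/2) = 3.56.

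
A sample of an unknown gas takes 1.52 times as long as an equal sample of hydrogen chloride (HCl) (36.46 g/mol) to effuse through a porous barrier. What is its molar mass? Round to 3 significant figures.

By Graham's law, t_X/t_HCl = √(M_X/M_HCl).
1.52 = √(M_X/36.46)
M_X = 36.46 × 1.52² = 36.46 × 2.310 = 84.2 g/mol

84.2 g/mol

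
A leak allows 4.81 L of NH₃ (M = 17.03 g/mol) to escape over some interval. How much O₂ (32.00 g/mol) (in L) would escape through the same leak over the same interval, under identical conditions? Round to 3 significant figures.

3.51 L

Graham's law gives rate_O₂/rate_NH₃ = √(M_NH₃/M_O₂) = √(17.03/32.00) = √0.5322 = 0.7295.
So the volume for O₂ is 4.81 × 0.7295 = 3.51 L.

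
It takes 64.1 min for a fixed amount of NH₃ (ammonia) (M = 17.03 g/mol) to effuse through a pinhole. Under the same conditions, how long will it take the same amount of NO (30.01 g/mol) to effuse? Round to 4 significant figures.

Since effusion rate ∝ 1/√M, t_NO/t_NH₃ = √(M_NO/M_NH₃) = √(30.01/17.03) = √1.762 = 1.327.
So the time for NO is 64.1 × 1.327 = 85.09 min.

85.09 min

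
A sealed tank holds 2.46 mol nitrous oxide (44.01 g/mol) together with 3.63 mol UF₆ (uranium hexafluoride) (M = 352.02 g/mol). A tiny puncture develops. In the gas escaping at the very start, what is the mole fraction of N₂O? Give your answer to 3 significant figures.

0.657

Each component's effusion rate ∝ (its partial pressure)·(1/√M) ∝ n_i/√M_i.
So x_N₂O in the escaping gas = (n_N₂O/√M_N₂O) / Σ(n_i/√M_i)
= (2.46/√44.01) / (2.46/√44.01 + 3.63/√352.02) = 0.3708/(0.3708 + 0.1935) = 0.657.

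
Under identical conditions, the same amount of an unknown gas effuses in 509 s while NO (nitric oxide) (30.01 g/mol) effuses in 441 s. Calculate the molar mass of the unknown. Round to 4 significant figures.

39.98 g/mol

Using Graham's law: t_X/t_NO = √(M_X/M_NO).
509/441 = 1.154 = √(M_X/30.01)
M_X = 30.01 × 1.154² = 30.01 × 1.332 = 39.98 g/mol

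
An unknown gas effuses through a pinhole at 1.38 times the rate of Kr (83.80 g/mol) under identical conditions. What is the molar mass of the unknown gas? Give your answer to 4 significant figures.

44.00 g/mol

By Graham's law, rate_X/rate_Kr = √(M_Kr/M_X).
1.38 = √(83.80/M_X)
M_X = 83.80 / 1.38² = 83.80 / 1.904 = 44.00 g/mol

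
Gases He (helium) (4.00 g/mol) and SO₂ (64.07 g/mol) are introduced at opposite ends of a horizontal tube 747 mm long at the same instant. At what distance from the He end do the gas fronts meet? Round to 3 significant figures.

598 mm

Graham's law gives d_He/d_SO₂ = rate_He/rate_SO₂ = √(M_SO₂/M_He) = √(64.07/4.00) = 4.002.
With d_He + d_SO₂ = 747 mm, d_SO₂ = 747/(1 + 4.002) = 149.3 mm.
d_He = 747 − 149.3 = 598 mm.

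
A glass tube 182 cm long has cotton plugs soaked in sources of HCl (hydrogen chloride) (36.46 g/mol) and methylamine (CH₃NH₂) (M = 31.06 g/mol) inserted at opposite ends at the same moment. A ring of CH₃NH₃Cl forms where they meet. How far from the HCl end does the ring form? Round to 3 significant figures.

87.4 cm

Distances travelled in equal time are proportional to diffusion rates, so d_HCl/d_CH₃NH₂ = √(M_CH₃NH₂/M_HCl) = √(31.06/36.46) = 0.9230.
With d_HCl + d_CH₃NH₂ = 182 cm, d_CH₃NH₂ = 182/(1 + 0.9230) = 94.64 cm.
d_HCl = 182 − 94.64 = 87.4 cm.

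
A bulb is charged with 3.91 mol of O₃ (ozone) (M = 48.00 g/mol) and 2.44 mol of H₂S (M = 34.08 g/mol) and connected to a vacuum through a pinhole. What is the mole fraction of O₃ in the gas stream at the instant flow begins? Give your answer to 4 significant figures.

Each component's effusion rate ∝ (its partial pressure)·(1/√M) ∝ n_i/√M_i.
So x_O₃ in the escaping gas = (n_O₃/√M_O₃) / Σ(n_i/√M_i)
= (3.91/√48.00) / (3.91/√48.00 + 2.44/√34.08) = 0.5644/(0.5644 + 0.4180) = 0.5745.

0.5745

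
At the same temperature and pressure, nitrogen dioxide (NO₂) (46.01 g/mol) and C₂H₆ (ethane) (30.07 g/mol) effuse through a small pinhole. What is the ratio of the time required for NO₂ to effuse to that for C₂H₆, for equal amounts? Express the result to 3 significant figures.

1.24

From Graham's law, t_NO₂/t_C₂H₆ = √(M_NO₂/M_C₂H₆) = √(46.01/30.07) = √1.530 = 1.24.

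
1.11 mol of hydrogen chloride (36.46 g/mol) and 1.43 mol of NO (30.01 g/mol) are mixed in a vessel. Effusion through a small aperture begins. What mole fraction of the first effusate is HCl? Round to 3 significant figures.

The effusion rate of species i is ∝ p_i/√M_i ∝ n_i/√M_i.
Mole fraction of HCl in the effusate = (n_HCl/√M_HCl) / (n_HCl/√M_HCl + n_NO/√M_NO)
= (1.11/√36.46) / (1.11/√36.46 + 1.43/√30.01) = 0.1838/(0.1838 + 0.2610) = 0.413.

0.413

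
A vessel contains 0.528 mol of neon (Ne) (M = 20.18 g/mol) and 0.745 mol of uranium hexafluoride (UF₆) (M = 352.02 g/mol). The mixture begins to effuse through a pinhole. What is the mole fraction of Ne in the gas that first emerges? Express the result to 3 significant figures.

Rate_i ∝ x_i/√M_i (Graham's law weighted by mole fraction), so the effusate composition follows n_i/√M_i.
x_Ne(eff) = (n_Ne/√M_Ne) / (n_Ne/√M_Ne + n_UF₆/√M_UF₆)
= (0.528/√20.18) / (0.528/√20.18 + 0.745/√352.02) = 0.1175/(0.1175 + 0.03971) = 0.747.

0.747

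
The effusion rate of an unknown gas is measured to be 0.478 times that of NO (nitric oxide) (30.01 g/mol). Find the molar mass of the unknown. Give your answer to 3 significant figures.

131 g/mol

From Graham's law, rate_X/rate_NO = √(M_NO/M_X).
0.478 = √(30.01/M_X)
M_X = 30.01 / 0.478² = 30.01 / 0.2285 = 131 g/mol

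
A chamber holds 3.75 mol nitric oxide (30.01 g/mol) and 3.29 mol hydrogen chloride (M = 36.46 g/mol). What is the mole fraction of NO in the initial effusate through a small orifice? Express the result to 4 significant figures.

Each component's effusion rate ∝ (its partial pressure)·(1/√M) ∝ n_i/√M_i.
So x_NO in the escaping gas = (n_NO/√M_NO) / Σ(n_i/√M_i)
= (3.75/√30.01) / (3.75/√30.01 + 3.29/√36.46) = 0.6845/(0.6845 + 0.5449) = 0.5568.

0.5568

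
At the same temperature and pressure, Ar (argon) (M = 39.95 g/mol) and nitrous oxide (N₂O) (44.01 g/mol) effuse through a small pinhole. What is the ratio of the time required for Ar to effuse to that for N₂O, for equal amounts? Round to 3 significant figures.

0.953

By Graham's law, t_Ar/t_N₂O = √(M_Ar/M_N₂O) = √(39.95/44.01) = √0.9077 = 0.953.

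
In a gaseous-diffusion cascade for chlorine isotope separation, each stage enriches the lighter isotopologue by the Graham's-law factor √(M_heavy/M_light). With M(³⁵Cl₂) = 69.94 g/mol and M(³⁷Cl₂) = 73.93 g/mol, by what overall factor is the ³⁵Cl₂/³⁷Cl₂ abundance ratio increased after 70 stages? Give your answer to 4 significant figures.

Overall factor = α^70 with α = √(73.93/69.94), i.e. (73.93/69.94)^(70/2).
= 1.05705^35 = 6.972.

6.972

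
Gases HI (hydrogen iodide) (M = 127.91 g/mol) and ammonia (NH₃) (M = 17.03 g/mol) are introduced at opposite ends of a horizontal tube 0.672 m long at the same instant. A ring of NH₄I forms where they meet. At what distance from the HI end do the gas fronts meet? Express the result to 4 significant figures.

Graham's law gives d_HI/d_NH₃ = rate_HI/rate_NH₃ = √(M_NH₃/M_HI) = √(17.03/127.91) = 0.3649.
With d_HI + d_NH₃ = 0.672 m, d_NH₃ = 0.672/(1 + 0.3649) = 0.4923 m.
d_HI = 0.672 − 0.4923 = 0.1797 m.

0.1797 m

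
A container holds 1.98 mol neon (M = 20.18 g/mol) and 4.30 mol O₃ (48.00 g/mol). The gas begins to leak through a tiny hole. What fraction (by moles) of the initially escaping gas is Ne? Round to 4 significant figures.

0.4153

Effusion rate of each component ∝ n_i/√M_i (partial pressure × 1/√M).
So x_Ne in the escaping gas = (n_Ne/√M_Ne) / Σ(n_i/√M_i)
= (1.98/√20.18) / (1.98/√20.18 + 4.30/√48.00) = 0.4408/(0.4408 + 0.6207) = 0.4153.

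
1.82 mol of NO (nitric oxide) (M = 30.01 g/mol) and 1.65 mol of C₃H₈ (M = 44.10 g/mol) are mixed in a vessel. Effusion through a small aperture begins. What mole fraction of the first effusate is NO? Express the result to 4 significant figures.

Rate_i ∝ x_i/√M_i (Graham's law weighted by mole fraction), so the effusate composition follows n_i/√M_i.
So x_NO in the escaping gas = (n_NO/√M_NO) / Σ(n_i/√M_i)
= (1.82/√30.01) / (1.82/√30.01 + 1.65/√44.10) = 0.3322/(0.3322 + 0.2485) = 0.5721.

0.5721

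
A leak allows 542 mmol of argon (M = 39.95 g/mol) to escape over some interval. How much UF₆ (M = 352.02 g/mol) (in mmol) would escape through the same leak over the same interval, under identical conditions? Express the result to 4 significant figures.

By Graham's law, rate_UF₆/rate_Ar = √(M_Ar/M_UF₆) = √(39.95/352.02) = √0.1135 = 0.3369.
So the amount for UF₆ is 542 × 0.3369 = 182.6 mmol.

182.6 mmol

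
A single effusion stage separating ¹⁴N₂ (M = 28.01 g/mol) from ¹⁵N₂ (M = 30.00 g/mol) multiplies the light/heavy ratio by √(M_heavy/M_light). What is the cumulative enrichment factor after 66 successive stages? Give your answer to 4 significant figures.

Overall factor = α^66 with α = √(30.00/28.01), i.e. (30.00/28.01)^(66/2).
= 1.07105^33 = 9.631.

9.631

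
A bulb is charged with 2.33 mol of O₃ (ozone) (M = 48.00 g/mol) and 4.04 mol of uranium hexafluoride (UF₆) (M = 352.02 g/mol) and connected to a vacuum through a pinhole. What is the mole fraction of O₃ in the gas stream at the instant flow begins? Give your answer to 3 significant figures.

0.610

Each component's effusion rate ∝ (its partial pressure)·(1/√M) ∝ n_i/√M_i.
So x_O₃ in the escaping gas = (n_O₃/√M_O₃) / Σ(n_i/√M_i)
= (2.33/√48.00) / (2.33/√48.00 + 4.04/√352.02) = 0.3363/(0.3363 + 0.2153) = 0.610.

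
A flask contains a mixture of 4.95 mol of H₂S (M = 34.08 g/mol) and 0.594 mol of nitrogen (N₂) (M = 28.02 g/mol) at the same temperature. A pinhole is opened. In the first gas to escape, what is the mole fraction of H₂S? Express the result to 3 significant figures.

0.883

The effusion rate of species i is ∝ p_i/√M_i ∝ n_i/√M_i.
Mole fraction of H₂S in the effusate = (n_H₂S/√M_H₂S) / (n_H₂S/√M_H₂S + n_N₂/√M_N₂)
= (4.95/√34.08) / (4.95/√34.08 + 0.594/√28.02) = 0.8479/(0.8479 + 0.1122) = 0.883.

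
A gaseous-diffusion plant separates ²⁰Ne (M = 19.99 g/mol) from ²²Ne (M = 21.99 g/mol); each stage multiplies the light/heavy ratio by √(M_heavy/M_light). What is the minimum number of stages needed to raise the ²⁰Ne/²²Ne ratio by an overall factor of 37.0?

With α = √(21.99/19.99) per stage, ln α = ½ ln(1.10005) = 0.04768.
Need α^N ≥ 37.0 ⇒ N ≥ ln(37.0) / ln α = 3.611 / 0.04768 = 75.74.
Minimum whole number of stages: N = 76.

76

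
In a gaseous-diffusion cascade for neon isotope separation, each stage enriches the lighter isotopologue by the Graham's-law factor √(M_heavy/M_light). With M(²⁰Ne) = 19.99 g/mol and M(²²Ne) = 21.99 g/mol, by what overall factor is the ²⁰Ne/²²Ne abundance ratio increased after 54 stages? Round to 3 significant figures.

13.1

Overall factor = α^54 with α = √(21.99/19.99), i.e. (21.99/19.99)^(54/2).
= 1.10005^27 = 13.1.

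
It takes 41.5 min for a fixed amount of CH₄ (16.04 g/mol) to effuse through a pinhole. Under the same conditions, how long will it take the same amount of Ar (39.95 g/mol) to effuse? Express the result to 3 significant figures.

65.5 min

From Graham's law, t_Ar/t_CH₄ = √(M_Ar/M_CH₄) = √(39.95/16.04) = √2.491 = 1.578.
So the time for Ar is 41.5 × 1.578 = 65.5 min.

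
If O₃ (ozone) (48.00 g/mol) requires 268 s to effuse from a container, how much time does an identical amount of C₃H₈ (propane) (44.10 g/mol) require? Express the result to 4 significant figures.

From Graham's law, t_C₃H₈/t_O₃ = √(M_C₃H₈/M_O₃) = √(44.10/48.00) = √0.9188 = 0.9585.
So the time for C₃H₈ is 268 × 0.9585 = 256.9 s.

256.9 s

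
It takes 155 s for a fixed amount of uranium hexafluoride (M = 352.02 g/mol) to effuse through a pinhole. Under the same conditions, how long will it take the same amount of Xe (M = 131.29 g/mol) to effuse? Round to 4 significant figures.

94.66 s

From Graham's law, t_Xe/t_UF₆ = √(M_Xe/M_UF₆) = √(131.29/352.02) = √0.3730 = 0.6107.
So the time for Xe is 155 × 0.6107 = 94.66 s.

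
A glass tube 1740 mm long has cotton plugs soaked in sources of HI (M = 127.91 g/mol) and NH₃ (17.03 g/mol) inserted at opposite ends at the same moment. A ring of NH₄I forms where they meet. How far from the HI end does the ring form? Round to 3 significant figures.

465 mm

The fronts meet when d_HI + d_NH₃ = L with d_HI/d_NH₃ = √(M_NH₃/M_HI) (Graham's law). Here √(M_NH₃/M_HI) = √(17.03/127.91) = 0.3649.
With d_HI + d_NH₃ = 1740 mm, d_NH₃ = 1740/(1 + 0.3649) = 1275 mm.
d_HI = 1740 − 1275 = 465 mm.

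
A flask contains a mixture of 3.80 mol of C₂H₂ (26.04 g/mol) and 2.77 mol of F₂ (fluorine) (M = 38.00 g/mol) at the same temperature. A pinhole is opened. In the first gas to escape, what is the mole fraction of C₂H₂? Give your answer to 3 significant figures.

0.624

The effusion rate of species i is ∝ p_i/√M_i ∝ n_i/√M_i.
Mole fraction of C₂H₂ in the effusate = (n_C₂H₂/√M_C₂H₂) / (n_C₂H₂/√M_C₂H₂ + n_F₂/√M_F₂)
= (3.80/√26.04) / (3.80/√26.04 + 2.77/√38.00) = 0.7447/(0.7447 + 0.4494) = 0.624.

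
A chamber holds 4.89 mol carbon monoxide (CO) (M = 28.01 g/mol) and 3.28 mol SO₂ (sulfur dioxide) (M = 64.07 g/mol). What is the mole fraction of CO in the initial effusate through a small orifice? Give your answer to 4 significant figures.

Effusion rate of each component ∝ n_i/√M_i (partial pressure × 1/√M).
x_CO(eff) = (n_CO/√M_CO) / (n_CO/√M_CO + n_SO₂/√M_SO₂)
= (4.89/√28.01) / (4.89/√28.01 + 3.28/√64.07) = 0.9240/(0.9240 + 0.4098) = 0.6928.

0.6928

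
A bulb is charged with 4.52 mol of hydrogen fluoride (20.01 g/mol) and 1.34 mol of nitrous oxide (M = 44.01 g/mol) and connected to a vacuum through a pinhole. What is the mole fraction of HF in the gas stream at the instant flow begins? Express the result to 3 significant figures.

Effusion rate of each component ∝ n_i/√M_i (partial pressure × 1/√M).
So x_HF in the escaping gas = (n_HF/√M_HF) / Σ(n_i/√M_i)
= (4.52/√20.01) / (4.52/√20.01 + 1.34/√44.01) = 1.010/(1.010 + 0.2020) = 0.833.

0.833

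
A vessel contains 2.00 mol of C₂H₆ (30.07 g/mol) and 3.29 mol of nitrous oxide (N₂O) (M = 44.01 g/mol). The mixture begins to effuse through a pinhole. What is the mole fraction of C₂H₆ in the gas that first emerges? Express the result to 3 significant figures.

Each component's effusion rate ∝ (its partial pressure)·(1/√M) ∝ n_i/√M_i.
So x_C₂H₆ in the escaping gas = (n_C₂H₆/√M_C₂H₆) / Σ(n_i/√M_i)
= (2.00/√30.07) / (2.00/√30.07 + 3.29/√44.01) = 0.3647/(0.3647 + 0.4959) = 0.424.

0.424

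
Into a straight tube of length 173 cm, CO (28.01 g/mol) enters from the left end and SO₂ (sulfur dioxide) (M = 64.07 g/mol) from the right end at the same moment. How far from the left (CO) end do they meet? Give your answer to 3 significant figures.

The fronts meet when d_CO + d_SO₂ = L with d_CO/d_SO₂ = √(M_SO₂/M_CO) (Graham's law). Here √(M_SO₂/M_CO) = √(64.07/28.01) = 1.512.
With d_CO + d_SO₂ = 173 cm, d_SO₂ = 173/(1 + 1.512) = 68.86 cm.
d_CO = 173 − 68.86 = 104 cm.

104 cm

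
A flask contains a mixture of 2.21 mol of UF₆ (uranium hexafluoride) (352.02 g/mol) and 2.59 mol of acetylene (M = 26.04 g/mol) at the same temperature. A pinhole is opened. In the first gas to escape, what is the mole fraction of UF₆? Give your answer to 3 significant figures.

The effusion rate of species i is ∝ p_i/√M_i ∝ n_i/√M_i.
x_UF₆(eff) = (n_UF₆/√M_UF₆) / (n_UF₆/√M_UF₆ + n_C₂H₂/√M_C₂H₂)
= (2.21/√352.02) / (2.21/√352.02 + 2.59/√26.04) = 0.1178/(0.1178 + 0.5076) = 0.188.

0.188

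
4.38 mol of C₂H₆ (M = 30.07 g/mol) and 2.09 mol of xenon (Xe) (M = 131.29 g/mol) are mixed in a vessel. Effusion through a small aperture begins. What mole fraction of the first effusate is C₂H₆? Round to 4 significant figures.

0.8141

Each component's effusion rate ∝ (its partial pressure)·(1/√M) ∝ n_i/√M_i.
So x_C₂H₆ in the escaping gas = (n_C₂H₆/√M_C₂H₆) / Σ(n_i/√M_i)
= (4.38/√30.07) / (4.38/√30.07 + 2.09/√131.29) = 0.7987/(0.7987 + 0.1824) = 0.8141.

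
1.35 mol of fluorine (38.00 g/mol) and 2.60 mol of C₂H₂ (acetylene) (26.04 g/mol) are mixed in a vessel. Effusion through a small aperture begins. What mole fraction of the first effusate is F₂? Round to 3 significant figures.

0.301

Effusion rate of each component ∝ n_i/√M_i (partial pressure × 1/√M).
x_F₂(eff) = (n_F₂/√M_F₂) / (n_F₂/√M_F₂ + n_C₂H₂/√M_C₂H₂)
= (1.35/√38.00) / (1.35/√38.00 + 2.60/√26.04) = 0.2190/(0.2190 + 0.5095) = 0.301.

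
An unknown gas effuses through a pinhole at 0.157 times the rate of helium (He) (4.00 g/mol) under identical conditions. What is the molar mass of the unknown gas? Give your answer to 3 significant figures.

Graham's law gives rate_X/rate_He = √(M_He/M_X).
0.157 = √(4.00/M_X)
M_X = 4.00 / 0.157² = 4.00 / 0.02465 = 162 g/mol

162 g/mol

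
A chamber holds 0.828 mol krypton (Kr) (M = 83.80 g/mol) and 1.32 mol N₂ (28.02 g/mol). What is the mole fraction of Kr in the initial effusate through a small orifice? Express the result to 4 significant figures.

0.2662

Rate_i ∝ x_i/√M_i (Graham's law weighted by mole fraction), so the effusate composition follows n_i/√M_i.
Mole fraction of Kr in the effusate = (n_Kr/√M_Kr) / (n_Kr/√M_Kr + n_N₂/√M_N₂)
= (0.828/√83.80) / (0.828/√83.80 + 1.32/√28.02) = 0.09045/(0.09045 + 0.2494) = 0.2662.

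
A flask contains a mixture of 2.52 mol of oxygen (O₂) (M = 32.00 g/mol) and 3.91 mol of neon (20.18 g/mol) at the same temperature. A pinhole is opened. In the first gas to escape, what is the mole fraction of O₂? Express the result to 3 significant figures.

Rate_i ∝ x_i/√M_i (Graham's law weighted by mole fraction), so the effusate composition follows n_i/√M_i.
x_O₂(eff) = (n_O₂/√M_O₂) / (n_O₂/√M_O₂ + n_Ne/√M_Ne)
= (2.52/√32.00) / (2.52/√32.00 + 3.91/√20.18) = 0.4455/(0.4455 + 0.8704) = 0.339.

0.339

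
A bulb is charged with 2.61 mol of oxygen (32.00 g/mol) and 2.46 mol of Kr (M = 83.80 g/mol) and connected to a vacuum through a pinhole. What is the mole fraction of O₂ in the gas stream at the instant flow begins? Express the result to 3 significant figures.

Each component's effusion rate ∝ (its partial pressure)·(1/√M) ∝ n_i/√M_i.
So x_O₂ in the escaping gas = (n_O₂/√M_O₂) / Σ(n_i/√M_i)
= (2.61/√32.00) / (2.61/√32.00 + 2.46/√83.80) = 0.4614/(0.4614 + 0.2687) = 0.632.

0.632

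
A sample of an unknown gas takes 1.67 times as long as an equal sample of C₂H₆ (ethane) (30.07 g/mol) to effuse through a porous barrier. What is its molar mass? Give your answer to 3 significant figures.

83.9 g/mol

Since effusion rate ∝ 1/√M, t_X/t_C₂H₆ = √(M_X/M_C₂H₆).
1.67 = √(M_X/30.07)
M_X = 30.07 × 1.67² = 30.07 × 2.789 = 83.9 g/mol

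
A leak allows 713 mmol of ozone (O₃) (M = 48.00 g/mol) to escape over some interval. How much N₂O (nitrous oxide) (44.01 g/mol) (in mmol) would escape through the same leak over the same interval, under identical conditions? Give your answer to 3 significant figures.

Since effusion rate ∝ 1/√M, rate_N₂O/rate_O₃ = √(M_O₃/M_N₂O) = √(48.00/44.01) = √1.091 = 1.044.
So the amount for N₂O is 713 × 1.044 = 745 mmol.

745 mmol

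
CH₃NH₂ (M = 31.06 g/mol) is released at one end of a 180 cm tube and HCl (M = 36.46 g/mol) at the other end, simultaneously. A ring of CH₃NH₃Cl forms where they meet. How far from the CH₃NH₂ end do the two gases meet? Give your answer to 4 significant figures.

93.60 cm

Graham's law gives d_CH₃NH₂/d_HCl = rate_CH₃NH₂/rate_HCl = √(M_HCl/M_CH₃NH₂) = √(36.46/31.06) = 1.083.
With d_CH₃NH₂ + d_HCl = 180 cm, d_HCl = 180/(1 + 1.083) = 86.40 cm.
d_CH₃NH₂ = 180 − 86.40 = 93.60 cm.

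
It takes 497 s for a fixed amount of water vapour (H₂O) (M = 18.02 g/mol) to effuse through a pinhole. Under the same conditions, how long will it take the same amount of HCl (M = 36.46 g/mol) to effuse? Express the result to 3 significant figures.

Graham's law gives t_HCl/t_H₂O = √(M_HCl/M_H₂O) = √(36.46/18.02) = √2.023 = 1.422.
So the time for HCl is 497 × 1.422 = 707 s.

707 s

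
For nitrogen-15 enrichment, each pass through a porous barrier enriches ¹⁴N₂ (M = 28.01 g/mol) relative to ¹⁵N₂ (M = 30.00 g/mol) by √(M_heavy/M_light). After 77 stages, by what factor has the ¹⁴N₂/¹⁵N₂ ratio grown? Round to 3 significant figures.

14.0

Each stage multiplies the ratio by α = √(30.00/28.01), so after 77 stages the overall factor is α^77 = (30.00/28.01)^(77/2).
= 1.07105^(77/2) = 14.0.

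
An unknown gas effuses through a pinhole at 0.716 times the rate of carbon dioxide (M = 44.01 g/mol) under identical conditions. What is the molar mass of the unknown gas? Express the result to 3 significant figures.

Graham's law gives rate_X/rate_CO₂ = √(M_CO₂/M_X).
0.716 = √(44.01/M_X)
M_X = 44.01 / 0.716² = 44.01 / 0.5127 = 85.8 g/mol

85.8 g/mol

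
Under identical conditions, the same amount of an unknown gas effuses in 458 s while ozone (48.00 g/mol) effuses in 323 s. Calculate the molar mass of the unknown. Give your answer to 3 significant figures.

96.5 g/mol

Graham's law gives t_X/t_O₃ = √(M_X/M_O₃).
458/323 = 1.418 = √(M_X/48.00)
M_X = 48.00 × 1.418² = 48.00 × 2.011 = 96.5 g/mol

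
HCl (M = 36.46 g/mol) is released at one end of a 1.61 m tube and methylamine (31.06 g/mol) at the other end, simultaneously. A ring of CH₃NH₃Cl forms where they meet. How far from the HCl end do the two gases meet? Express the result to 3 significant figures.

0.773 m

The fronts meet when d_HCl + d_CH₃NH₂ = L with d_HCl/d_CH₃NH₂ = √(M_CH₃NH₂/M_HCl) (Graham's law). Here √(M_CH₃NH₂/M_HCl) = √(31.06/36.46) = 0.9230.
With d_HCl + d_CH₃NH₂ = 1.61 m, d_CH₃NH₂ = 1.61/(1 + 0.9230) = 0.8372 m.
d_HCl = 1.61 − 0.8372 = 0.773 m.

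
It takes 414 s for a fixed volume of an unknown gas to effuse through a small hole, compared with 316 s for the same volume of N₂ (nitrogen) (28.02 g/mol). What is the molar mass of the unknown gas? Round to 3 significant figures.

48.1 g/mol

Graham's law gives t_X/t_N₂ = √(M_X/M_N₂).
414/316 = 1.310 = √(M_X/28.02)
M_X = 28.02 × 1.310² = 28.02 × 1.716 = 48.1 g/mol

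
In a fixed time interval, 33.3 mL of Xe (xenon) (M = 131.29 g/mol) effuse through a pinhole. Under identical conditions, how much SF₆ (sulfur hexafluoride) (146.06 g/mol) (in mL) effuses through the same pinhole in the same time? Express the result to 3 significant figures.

31.6 mL

Graham's law gives rate_SF₆/rate_Xe = √(M_Xe/M_SF₆) = √(131.29/146.06) = √0.8989 = 0.9481.
So the volume for SF₆ is 33.3 × 0.9481 = 31.6 mL.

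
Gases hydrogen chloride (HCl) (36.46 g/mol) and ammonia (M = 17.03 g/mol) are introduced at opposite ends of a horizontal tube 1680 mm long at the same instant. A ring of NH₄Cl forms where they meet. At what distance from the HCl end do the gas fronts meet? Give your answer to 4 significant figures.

682.0 mm

Distances travelled in equal time are proportional to diffusion rates, so d_HCl/d_NH₃ = √(M_NH₃/M_HCl) = √(17.03/36.46) = 0.6834.
With d_HCl + d_NH₃ = 1680 mm, d_NH₃ = 1680/(1 + 0.6834) = 998.0 mm.
d_HCl = 1680 − 998.0 = 682.0 mm.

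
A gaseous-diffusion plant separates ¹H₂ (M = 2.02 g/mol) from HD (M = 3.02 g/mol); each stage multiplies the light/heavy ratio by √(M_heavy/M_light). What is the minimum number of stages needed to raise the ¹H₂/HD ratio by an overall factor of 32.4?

18

With α = √(3.02/2.02) per stage, ln α = ½ ln(1.49505) = 0.2011.
Need α^N ≥ 32.4 ⇒ N ≥ ln(32.4) / ln α = 3.478 / 0.2011 = 17.30.
Minimum whole number of stages: N = 18.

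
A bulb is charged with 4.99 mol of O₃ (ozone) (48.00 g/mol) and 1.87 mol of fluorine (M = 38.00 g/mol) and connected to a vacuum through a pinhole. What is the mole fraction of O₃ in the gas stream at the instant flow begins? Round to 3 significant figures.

0.704

Rate_i ∝ x_i/√M_i (Graham's law weighted by mole fraction), so the effusate composition follows n_i/√M_i.
Mole fraction of O₃ in the effusate = (n_O₃/√M_O₃) / (n_O₃/√M_O₃ + n_F₂/√M_F₂)
= (4.99/√48.00) / (4.99/√48.00 + 1.87/√38.00) = 0.7202/(0.7202 + 0.3034) = 0.704.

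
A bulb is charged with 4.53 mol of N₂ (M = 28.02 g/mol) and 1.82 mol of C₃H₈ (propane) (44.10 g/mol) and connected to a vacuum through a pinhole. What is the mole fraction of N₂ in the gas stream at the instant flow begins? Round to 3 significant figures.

0.757

Effusion rate of each component ∝ n_i/√M_i (partial pressure × 1/√M).
So x_N₂ in the escaping gas = (n_N₂/√M_N₂) / Σ(n_i/√M_i)
= (4.53/√28.02) / (4.53/√28.02 + 1.82/√44.10) = 0.8558/(0.8558 + 0.2741) = 0.757.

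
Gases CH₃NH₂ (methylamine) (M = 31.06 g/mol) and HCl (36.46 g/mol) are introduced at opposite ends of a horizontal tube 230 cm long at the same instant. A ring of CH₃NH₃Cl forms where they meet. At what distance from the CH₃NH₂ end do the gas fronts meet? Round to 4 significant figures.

119.6 cm

The fronts meet when d_CH₃NH₂ + d_HCl = L with d_CH₃NH₂/d_HCl = √(M_HCl/M_CH₃NH₂) (Graham's law). Here √(M_HCl/M_CH₃NH₂) = √(36.46/31.06) = 1.083.
With d_CH₃NH₂ + d_HCl = 230 cm, d_HCl = 230/(1 + 1.083) = 110.4 cm.
d_CH₃NH₂ = 230 − 110.4 = 119.6 cm.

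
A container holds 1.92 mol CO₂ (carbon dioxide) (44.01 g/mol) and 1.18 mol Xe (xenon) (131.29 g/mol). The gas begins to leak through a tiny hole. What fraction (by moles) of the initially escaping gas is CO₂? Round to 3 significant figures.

The effusion rate of species i is ∝ p_i/√M_i ∝ n_i/√M_i.
Mole fraction of CO₂ in the effusate = (n_CO₂/√M_CO₂) / (n_CO₂/√M_CO₂ + n_Xe/√M_Xe)
= (1.92/√44.01) / (1.92/√44.01 + 1.18/√131.29) = 0.2894/(0.2894 + 0.1030) = 0.738.

0.738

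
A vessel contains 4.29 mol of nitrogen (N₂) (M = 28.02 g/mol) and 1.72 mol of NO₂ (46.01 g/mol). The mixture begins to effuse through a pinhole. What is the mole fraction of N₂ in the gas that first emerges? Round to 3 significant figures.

Rate_i ∝ x_i/√M_i (Graham's law weighted by mole fraction), so the effusate composition follows n_i/√M_i.
So x_N₂ in the escaping gas = (n_N₂/√M_N₂) / Σ(n_i/√M_i)
= (4.29/√28.02) / (4.29/√28.02 + 1.72/√46.01) = 0.8104/(0.8104 + 0.2536) = 0.762.

0.762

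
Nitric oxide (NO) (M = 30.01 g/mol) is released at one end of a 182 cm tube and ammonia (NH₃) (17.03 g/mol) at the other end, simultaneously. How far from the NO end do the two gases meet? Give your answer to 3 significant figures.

The fronts meet when d_NO + d_NH₃ = L with d_NO/d_NH₃ = √(M_NH₃/M_NO) (Graham's law). Here √(M_NH₃/M_NO) = √(17.03/30.01) = 0.7533.
With d_NO + d_NH₃ = 182 cm, d_NH₃ = 182/(1 + 0.7533) = 103.8 cm.
d_NO = 182 − 103.8 = 78.2 cm.

78.2 cm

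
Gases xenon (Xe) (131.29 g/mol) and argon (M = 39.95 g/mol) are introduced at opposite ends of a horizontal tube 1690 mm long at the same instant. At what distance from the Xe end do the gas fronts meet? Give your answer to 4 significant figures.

600.8 mm

In equal time, each gas travels a distance ∝ its rate ∝ 1/√M, so d_Xe/d_Ar = √(M_Ar/M_Xe) = √(39.95/131.29) = 0.5516.
With d_Xe + d_Ar = 1690 mm, d_Ar = 1690/(1 + 0.5516) = 1089 mm.
d_Xe = 1690 − 1089 = 600.8 mm.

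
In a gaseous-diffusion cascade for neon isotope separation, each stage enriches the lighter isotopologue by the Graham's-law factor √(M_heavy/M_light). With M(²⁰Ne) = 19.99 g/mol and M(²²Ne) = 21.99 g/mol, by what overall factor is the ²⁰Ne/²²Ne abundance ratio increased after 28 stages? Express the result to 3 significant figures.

The single-stage factor is √(M_heavy/M_light), so 28 stages give [√(21.99/19.99)]^28 = (21.99/19.99)^(28/2).
= 1.10005^14 = 3.80.

3.80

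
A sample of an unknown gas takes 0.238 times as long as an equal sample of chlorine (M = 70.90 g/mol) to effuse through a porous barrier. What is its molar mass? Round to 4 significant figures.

From Graham's law, t_X/t_Cl₂ = √(M_X/M_Cl₂).
0.238 = √(M_X/70.90)
M_X = 70.90 × 0.238² = 70.90 × 0.05664 = 4.016 g/mol

4.016 g/mol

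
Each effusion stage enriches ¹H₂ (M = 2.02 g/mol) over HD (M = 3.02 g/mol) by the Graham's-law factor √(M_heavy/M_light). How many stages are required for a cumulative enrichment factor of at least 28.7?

17

Per stage α = (3.02/2.02)^(1/2) = 1.49505^0.5, giving ln α = 0.2011.
Need α^N ≥ 28.7 ⇒ N ≥ ln(28.7) / ln α = 3.357 / 0.2011 = 16.69.
So at least 17 stages are needed.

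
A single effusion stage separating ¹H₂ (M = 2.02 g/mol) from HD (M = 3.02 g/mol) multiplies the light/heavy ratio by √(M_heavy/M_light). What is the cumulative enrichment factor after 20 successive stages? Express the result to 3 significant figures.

55.8

The single-stage factor is √(M_heavy/M_light), so 20 stages give [√(3.02/2.02)]^20 = (3.02/2.02)^(20/2).
= 1.49505^10 = 55.8.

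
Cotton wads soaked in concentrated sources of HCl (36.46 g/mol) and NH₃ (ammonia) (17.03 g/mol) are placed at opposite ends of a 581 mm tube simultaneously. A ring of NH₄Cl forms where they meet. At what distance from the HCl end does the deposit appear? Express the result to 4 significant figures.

The fronts meet when d_HCl + d_NH₃ = L with d_HCl/d_NH₃ = √(M_NH₃/M_HCl) (Graham's law). Here √(M_NH₃/M_HCl) = √(17.03/36.46) = 0.6834.
With d_HCl + d_NH₃ = 581 mm, d_NH₃ = 581/(1 + 0.6834) = 345.1 mm.
d_HCl = 581 − 345.1 = 235.9 mm.

235.9 mm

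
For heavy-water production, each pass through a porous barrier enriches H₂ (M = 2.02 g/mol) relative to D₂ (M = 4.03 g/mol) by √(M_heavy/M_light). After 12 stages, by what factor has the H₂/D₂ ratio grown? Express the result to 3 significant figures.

Overall factor = α^12 with α = √(4.03/2.02), i.e. (4.03/2.02)^(12/2).
= 1.99505^6 = 63.1.

63.1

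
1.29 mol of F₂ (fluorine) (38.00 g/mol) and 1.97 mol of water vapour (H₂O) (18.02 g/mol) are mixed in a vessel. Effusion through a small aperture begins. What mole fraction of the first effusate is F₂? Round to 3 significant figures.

0.311

Rate_i ∝ x_i/√M_i (Graham's law weighted by mole fraction), so the effusate composition follows n_i/√M_i.
Mole fraction of F₂ in the effusate = (n_F₂/√M_F₂) / (n_F₂/√M_F₂ + n_H₂O/√M_H₂O)
= (1.29/√38.00) / (1.29/√38.00 + 1.97/√18.02) = 0.2093/(0.2093 + 0.4641) = 0.311.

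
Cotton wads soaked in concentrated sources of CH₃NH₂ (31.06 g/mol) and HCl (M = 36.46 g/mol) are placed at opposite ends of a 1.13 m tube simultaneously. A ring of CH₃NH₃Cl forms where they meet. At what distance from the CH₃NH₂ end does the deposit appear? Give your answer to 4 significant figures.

The fronts meet when d_CH₃NH₂ + d_HCl = L with d_CH₃NH₂/d_HCl = √(M_HCl/M_CH₃NH₂) (Graham's law). Here √(M_HCl/M_CH₃NH₂) = √(36.46/31.06) = 1.083.
With d_CH₃NH₂ + d_HCl = 1.13 m, d_HCl = 1.13/(1 + 1.083) = 0.5424 m.
d_CH₃NH₂ = 1.13 − 0.5424 = 0.5876 m.

0.5876 m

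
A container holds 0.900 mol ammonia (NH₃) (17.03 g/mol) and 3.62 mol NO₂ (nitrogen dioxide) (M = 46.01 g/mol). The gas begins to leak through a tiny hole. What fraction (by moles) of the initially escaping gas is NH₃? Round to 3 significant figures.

Effusion rate of each component ∝ n_i/√M_i (partial pressure × 1/√M).
So x_NH₃ in the escaping gas = (n_NH₃/√M_NH₃) / Σ(n_i/√M_i)
= (0.900/√17.03) / (0.900/√17.03 + 3.62/√46.01) = 0.2181/(0.2181 + 0.5337) = 0.290.

0.290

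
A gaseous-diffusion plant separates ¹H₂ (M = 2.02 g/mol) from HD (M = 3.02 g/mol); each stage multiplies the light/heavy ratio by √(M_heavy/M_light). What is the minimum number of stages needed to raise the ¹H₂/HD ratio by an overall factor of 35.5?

Per stage α = (3.02/2.02)^(1/2) = 1.49505^0.5, giving ln α = 0.2011.
Need α^N ≥ 35.5 ⇒ N ≥ ln(35.5) / ln α = 3.570 / 0.2011 = 17.75.
So at least 18 stages are needed.

18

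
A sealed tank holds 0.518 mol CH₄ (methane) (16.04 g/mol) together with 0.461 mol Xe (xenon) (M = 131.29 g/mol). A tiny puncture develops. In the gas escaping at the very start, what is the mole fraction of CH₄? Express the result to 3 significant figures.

0.763

Effusion rate of each component ∝ n_i/√M_i (partial pressure × 1/√M).
So x_CH₄ in the escaping gas = (n_CH₄/√M_CH₄) / Σ(n_i/√M_i)
= (0.518/√16.04) / (0.518/√16.04 + 0.461/√131.29) = 0.1293/(0.1293 + 0.04023) = 0.763.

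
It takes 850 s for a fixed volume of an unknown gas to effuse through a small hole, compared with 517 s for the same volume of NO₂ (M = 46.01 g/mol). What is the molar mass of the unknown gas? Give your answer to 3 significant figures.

By Graham's law, t_X/t_NO₂ = √(M_X/M_NO₂).
850/517 = 1.644 = √(M_X/46.01)
M_X = 46.01 × 1.644² = 46.01 × 2.703 = 124 g/mol

124 g/mol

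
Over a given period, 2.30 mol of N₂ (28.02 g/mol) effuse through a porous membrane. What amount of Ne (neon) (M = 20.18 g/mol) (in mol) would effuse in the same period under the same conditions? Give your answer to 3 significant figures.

By Graham's law, rate_Ne/rate_N₂ = √(M_N₂/M_Ne) = √(28.02/20.18) = √1.389 = 1.178.
So the amount for Ne is 2.30 × 1.178 = 2.71 mol.

2.71 mol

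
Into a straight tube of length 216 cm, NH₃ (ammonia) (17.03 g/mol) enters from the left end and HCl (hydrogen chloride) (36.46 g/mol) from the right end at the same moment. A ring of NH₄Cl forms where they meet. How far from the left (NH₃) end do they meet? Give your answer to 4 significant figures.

The fronts meet when d_NH₃ + d_HCl = L with d_NH₃/d_HCl = √(M_HCl/M_NH₃) (Graham's law). Here √(M_HCl/M_NH₃) = √(36.46/17.03) = 1.463.
With d_NH₃ + d_HCl = 216 cm, d_HCl = 216/(1 + 1.463) = 87.69 cm.
d_NH₃ = 216 − 87.69 = 128.3 cm.

128.3 cm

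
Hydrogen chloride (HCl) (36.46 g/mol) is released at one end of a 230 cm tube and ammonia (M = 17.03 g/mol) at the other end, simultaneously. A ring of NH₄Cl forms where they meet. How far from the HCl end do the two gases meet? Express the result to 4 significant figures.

Distances travelled in equal time are proportional to diffusion rates, so d_HCl/d_NH₃ = √(M_NH₃/M_HCl) = √(17.03/36.46) = 0.6834.
With d_HCl + d_NH₃ = 230 cm, d_NH₃ = 230/(1 + 0.6834) = 136.6 cm.
d_HCl = 230 − 136.6 = 93.37 cm.

93.37 cm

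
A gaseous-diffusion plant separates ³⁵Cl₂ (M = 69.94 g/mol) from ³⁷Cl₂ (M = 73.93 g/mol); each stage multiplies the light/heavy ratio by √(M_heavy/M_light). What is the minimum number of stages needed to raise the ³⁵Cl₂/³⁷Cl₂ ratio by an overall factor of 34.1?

Single-stage factor α = √(73.93/69.94), so ln α = ½ ln(1.05705) = 0.02774.
Need α^N ≥ 34.1 ⇒ N ≥ ln(34.1) / ln α = 3.529 / 0.02774 = 127.23.
Minimum whole number of stages: N = 128.

128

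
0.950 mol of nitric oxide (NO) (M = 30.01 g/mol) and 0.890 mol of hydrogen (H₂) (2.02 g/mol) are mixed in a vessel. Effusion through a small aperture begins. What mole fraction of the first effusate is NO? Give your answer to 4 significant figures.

Effusion rate of each component ∝ n_i/√M_i (partial pressure × 1/√M).
x_NO(eff) = (n_NO/√M_NO) / (n_NO/√M_NO + n_H₂/√M_H₂)
= (0.950/√30.01) / (0.950/√30.01 + 0.890/√2.02) = 0.1734/(0.1734 + 0.6262) = 0.2169.

0.2169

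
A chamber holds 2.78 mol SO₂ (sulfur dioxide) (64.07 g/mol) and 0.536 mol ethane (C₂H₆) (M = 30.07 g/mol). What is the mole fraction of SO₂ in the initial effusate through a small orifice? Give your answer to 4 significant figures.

0.7804

Rate_i ∝ x_i/√M_i (Graham's law weighted by mole fraction), so the effusate composition follows n_i/√M_i.
So x_SO₂ in the escaping gas = (n_SO₂/√M_SO₂) / Σ(n_i/√M_i)
= (2.78/√64.07) / (2.78/√64.07 + 0.536/√30.07) = 0.3473/(0.3473 + 0.09775) = 0.7804.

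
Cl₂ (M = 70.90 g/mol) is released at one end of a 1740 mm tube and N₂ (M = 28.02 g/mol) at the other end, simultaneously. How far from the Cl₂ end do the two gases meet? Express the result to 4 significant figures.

671.6 mm

In equal time, each gas travels a distance ∝ its rate ∝ 1/√M, so d_Cl₂/d_N₂ = √(M_N₂/M_Cl₂) = √(28.02/70.90) = 0.6287.
With d_Cl₂ + d_N₂ = 1740 mm, d_N₂ = 1740/(1 + 0.6287) = 1068 mm.
d_Cl₂ = 1740 − 1068 = 671.6 mm.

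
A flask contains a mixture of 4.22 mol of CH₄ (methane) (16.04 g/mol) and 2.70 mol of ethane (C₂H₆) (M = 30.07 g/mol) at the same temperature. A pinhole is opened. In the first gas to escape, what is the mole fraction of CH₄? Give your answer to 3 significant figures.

Rate_i ∝ x_i/√M_i (Graham's law weighted by mole fraction), so the effusate composition follows n_i/√M_i.
So x_CH₄ in the escaping gas = (n_CH₄/√M_CH₄) / Σ(n_i/√M_i)
= (4.22/√16.04) / (4.22/√16.04 + 2.70/√30.07) = 1.054/(1.054 + 0.4924) = 0.682.

0.682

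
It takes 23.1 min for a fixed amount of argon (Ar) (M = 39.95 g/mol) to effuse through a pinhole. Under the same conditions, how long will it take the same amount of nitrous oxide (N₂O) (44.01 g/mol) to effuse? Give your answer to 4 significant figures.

24.25 min

From Graham's law, t_N₂O/t_Ar = √(M_N₂O/M_Ar) = √(44.01/39.95) = √1.102 = 1.050.
So the time for N₂O is 23.1 × 1.050 = 24.25 min.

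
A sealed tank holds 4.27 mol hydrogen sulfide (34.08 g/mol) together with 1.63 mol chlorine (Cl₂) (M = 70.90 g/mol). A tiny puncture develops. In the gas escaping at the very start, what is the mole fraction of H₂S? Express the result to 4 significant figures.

Rate_i ∝ x_i/√M_i (Graham's law weighted by mole fraction), so the effusate composition follows n_i/√M_i.
x_H₂S(eff) = (n_H₂S/√M_H₂S) / (n_H₂S/√M_H₂S + n_Cl₂/√M_Cl₂)
= (4.27/√34.08) / (4.27/√34.08 + 1.63/√70.90) = 0.7314/(0.7314 + 0.1936) = 0.7907.

0.7907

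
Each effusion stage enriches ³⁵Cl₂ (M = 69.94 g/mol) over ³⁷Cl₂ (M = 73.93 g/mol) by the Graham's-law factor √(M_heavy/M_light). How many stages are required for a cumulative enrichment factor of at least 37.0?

Per stage α = (73.93/69.94)^(1/2) = 1.05705^0.5, giving ln α = 0.02774.
Need α^N ≥ 37.0 ⇒ N ≥ ln(37.0) / ln α = 3.611 / 0.02774 = 130.17.
Minimum whole number of stages: N = 131.

131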